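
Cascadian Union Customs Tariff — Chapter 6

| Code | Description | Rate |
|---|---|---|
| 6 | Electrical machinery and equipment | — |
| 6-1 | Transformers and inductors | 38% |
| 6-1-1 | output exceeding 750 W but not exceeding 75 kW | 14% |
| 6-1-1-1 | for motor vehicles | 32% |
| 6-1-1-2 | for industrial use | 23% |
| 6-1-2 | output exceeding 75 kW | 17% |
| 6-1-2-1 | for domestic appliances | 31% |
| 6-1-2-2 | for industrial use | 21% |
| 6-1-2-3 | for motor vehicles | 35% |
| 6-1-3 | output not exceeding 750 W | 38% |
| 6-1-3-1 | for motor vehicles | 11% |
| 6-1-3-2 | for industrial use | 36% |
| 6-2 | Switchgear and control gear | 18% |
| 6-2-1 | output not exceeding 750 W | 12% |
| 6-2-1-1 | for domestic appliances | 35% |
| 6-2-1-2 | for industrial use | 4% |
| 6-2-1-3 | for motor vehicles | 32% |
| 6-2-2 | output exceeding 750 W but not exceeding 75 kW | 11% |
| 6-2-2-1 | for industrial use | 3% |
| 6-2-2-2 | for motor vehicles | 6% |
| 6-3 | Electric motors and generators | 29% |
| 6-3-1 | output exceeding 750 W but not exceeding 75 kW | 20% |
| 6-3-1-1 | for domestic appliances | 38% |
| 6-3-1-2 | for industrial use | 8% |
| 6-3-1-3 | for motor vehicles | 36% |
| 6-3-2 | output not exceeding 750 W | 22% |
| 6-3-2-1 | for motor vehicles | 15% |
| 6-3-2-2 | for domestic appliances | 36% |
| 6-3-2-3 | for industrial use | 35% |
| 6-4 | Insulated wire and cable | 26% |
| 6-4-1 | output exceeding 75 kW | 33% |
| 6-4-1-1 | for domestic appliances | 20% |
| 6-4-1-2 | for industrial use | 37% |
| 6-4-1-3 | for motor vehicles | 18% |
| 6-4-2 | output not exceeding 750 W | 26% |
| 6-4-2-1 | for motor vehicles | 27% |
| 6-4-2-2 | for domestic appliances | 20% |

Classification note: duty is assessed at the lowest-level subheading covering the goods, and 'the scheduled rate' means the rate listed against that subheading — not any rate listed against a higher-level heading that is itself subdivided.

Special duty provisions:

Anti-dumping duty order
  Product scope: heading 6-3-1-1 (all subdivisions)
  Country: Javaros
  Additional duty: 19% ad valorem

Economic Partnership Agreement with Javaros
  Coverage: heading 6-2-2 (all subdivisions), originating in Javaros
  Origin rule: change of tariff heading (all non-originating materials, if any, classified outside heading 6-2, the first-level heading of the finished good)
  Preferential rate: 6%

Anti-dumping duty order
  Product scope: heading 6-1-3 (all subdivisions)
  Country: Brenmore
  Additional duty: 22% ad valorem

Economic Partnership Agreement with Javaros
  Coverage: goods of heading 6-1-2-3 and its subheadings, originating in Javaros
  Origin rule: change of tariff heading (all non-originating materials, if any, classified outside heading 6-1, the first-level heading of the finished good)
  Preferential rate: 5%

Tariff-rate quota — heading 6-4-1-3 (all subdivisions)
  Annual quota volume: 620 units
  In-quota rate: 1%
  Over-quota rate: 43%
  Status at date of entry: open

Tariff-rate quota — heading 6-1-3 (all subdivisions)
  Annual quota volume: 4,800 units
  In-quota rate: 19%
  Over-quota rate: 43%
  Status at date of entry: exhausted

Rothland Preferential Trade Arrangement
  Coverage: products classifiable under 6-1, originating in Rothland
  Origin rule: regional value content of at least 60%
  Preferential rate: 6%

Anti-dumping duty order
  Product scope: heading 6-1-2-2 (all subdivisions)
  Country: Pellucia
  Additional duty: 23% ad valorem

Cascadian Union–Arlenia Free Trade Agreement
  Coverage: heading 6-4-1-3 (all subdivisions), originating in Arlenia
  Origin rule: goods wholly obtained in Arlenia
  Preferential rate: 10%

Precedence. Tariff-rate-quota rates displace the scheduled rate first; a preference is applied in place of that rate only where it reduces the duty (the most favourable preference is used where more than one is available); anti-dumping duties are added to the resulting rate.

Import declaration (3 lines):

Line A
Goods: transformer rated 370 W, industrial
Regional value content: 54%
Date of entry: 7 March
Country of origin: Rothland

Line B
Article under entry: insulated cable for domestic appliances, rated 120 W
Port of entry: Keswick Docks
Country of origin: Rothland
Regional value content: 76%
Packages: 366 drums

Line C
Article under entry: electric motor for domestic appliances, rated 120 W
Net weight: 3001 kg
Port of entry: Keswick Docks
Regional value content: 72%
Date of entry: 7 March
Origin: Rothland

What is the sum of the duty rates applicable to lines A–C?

Line A: transformer → 6-1; rated 370 W → 6-1-3; industrial → 6-1-3-2. Scheduled 36%. quota on 6-1-3 exhausted → over-quota 43%; Rothland agreement on 6-1: RVC < 60%. → 43%.
Line B: insulated cable → 6-4; rated 120 W → 6-4-2; for domestic appliances → 6-4-2-2. Scheduled 20%. Rothland agreement on 6-1: 6-4-2-2 not covered. → 20%.
Line C: electric motor → 6-3; rated 120 W → 6-3-2; for domestic appliances → 6-3-2-2. Scheduled 36%. Rothland agreement on 6-1: 6-3-2-2 not covered. → 36%.
Sum: 43% + 20% + 36% = 99%.

99%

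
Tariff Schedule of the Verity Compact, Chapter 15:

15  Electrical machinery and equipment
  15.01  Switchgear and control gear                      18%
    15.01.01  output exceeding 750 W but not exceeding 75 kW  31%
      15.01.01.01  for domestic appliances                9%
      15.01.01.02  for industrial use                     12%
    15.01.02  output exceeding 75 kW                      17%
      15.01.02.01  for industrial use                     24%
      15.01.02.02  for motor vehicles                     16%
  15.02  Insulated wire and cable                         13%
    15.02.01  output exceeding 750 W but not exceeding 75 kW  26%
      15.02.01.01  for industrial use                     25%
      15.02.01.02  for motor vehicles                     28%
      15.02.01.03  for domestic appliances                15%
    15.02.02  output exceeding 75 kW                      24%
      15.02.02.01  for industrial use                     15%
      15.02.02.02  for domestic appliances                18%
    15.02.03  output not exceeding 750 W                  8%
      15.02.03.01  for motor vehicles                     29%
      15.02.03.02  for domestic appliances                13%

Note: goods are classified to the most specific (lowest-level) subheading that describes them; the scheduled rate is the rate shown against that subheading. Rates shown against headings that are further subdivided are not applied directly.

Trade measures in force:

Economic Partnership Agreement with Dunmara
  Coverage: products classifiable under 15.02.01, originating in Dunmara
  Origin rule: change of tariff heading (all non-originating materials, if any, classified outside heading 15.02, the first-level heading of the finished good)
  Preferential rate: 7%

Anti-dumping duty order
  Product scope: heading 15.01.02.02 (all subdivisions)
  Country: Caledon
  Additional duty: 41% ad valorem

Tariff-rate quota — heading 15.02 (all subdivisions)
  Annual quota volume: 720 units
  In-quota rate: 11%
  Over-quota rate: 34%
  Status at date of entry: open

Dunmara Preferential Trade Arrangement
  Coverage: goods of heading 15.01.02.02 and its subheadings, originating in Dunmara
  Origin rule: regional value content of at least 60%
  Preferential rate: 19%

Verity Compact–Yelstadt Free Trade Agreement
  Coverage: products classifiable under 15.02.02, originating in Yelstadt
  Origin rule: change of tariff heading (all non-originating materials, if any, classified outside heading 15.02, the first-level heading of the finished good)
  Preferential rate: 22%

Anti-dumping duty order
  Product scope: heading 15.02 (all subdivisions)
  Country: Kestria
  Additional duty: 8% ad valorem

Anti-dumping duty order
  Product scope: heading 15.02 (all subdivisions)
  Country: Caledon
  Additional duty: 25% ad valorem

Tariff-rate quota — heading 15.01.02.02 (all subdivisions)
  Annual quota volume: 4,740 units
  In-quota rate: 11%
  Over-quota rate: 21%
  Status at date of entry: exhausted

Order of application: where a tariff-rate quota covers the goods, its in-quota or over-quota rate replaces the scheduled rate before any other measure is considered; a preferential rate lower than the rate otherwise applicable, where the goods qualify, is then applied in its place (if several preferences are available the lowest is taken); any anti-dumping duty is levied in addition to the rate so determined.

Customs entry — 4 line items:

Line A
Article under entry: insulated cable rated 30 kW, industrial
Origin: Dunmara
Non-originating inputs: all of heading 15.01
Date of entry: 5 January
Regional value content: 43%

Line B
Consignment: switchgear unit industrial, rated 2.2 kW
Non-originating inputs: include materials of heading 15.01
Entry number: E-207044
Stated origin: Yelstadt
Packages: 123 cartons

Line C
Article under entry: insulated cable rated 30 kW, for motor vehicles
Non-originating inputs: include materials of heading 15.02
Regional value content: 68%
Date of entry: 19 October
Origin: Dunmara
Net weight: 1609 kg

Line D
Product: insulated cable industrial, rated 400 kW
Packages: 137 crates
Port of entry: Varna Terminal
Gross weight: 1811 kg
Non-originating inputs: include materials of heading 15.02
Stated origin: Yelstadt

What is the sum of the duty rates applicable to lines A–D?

Line A: insulated cable → 15.02; rated 30 kW → 15.02.01; industrial → 15.02.01.01. Scheduled 25%. quota on 15.02 open → in-quota 11%; Dunmara agreement on 15.02.01: CTH met → 7% available; Dunmara agreement on 15.01.02.02: 15.02.01.01 not covered; preferential 7%. → 7%.
Line B: switchgear unit → 15.01; rated 2.2 kW → 15.01.01; industrial → 15.01.01.02. Scheduled 12%. Yelstadt agreement on 15.02.02: 15.01.01.02 not covered. → 12%.
Line C: insulated cable → 15.02; rated 30 kW → 15.02.01; for motor vehicles → 15.02.01.02. Scheduled 28%. quota on 15.02 open → in-quota 11%; Dunmara agreement on 15.02.01: CTH not met; Dunmara agreement on 15.01.02.02: 15.02.01.02 not covered. → 11%.
Line D: insulated cable → 15.02; rated 400 kW → 15.02.02; industrial → 15.02.02.01. Scheduled 15%. quota on 15.02 open → in-quota 11%; Yelstadt agreement on 15.02.02: CTH not met. → 11%.
Sum: 7% + 12% + 11% + 11% = 41%.

41%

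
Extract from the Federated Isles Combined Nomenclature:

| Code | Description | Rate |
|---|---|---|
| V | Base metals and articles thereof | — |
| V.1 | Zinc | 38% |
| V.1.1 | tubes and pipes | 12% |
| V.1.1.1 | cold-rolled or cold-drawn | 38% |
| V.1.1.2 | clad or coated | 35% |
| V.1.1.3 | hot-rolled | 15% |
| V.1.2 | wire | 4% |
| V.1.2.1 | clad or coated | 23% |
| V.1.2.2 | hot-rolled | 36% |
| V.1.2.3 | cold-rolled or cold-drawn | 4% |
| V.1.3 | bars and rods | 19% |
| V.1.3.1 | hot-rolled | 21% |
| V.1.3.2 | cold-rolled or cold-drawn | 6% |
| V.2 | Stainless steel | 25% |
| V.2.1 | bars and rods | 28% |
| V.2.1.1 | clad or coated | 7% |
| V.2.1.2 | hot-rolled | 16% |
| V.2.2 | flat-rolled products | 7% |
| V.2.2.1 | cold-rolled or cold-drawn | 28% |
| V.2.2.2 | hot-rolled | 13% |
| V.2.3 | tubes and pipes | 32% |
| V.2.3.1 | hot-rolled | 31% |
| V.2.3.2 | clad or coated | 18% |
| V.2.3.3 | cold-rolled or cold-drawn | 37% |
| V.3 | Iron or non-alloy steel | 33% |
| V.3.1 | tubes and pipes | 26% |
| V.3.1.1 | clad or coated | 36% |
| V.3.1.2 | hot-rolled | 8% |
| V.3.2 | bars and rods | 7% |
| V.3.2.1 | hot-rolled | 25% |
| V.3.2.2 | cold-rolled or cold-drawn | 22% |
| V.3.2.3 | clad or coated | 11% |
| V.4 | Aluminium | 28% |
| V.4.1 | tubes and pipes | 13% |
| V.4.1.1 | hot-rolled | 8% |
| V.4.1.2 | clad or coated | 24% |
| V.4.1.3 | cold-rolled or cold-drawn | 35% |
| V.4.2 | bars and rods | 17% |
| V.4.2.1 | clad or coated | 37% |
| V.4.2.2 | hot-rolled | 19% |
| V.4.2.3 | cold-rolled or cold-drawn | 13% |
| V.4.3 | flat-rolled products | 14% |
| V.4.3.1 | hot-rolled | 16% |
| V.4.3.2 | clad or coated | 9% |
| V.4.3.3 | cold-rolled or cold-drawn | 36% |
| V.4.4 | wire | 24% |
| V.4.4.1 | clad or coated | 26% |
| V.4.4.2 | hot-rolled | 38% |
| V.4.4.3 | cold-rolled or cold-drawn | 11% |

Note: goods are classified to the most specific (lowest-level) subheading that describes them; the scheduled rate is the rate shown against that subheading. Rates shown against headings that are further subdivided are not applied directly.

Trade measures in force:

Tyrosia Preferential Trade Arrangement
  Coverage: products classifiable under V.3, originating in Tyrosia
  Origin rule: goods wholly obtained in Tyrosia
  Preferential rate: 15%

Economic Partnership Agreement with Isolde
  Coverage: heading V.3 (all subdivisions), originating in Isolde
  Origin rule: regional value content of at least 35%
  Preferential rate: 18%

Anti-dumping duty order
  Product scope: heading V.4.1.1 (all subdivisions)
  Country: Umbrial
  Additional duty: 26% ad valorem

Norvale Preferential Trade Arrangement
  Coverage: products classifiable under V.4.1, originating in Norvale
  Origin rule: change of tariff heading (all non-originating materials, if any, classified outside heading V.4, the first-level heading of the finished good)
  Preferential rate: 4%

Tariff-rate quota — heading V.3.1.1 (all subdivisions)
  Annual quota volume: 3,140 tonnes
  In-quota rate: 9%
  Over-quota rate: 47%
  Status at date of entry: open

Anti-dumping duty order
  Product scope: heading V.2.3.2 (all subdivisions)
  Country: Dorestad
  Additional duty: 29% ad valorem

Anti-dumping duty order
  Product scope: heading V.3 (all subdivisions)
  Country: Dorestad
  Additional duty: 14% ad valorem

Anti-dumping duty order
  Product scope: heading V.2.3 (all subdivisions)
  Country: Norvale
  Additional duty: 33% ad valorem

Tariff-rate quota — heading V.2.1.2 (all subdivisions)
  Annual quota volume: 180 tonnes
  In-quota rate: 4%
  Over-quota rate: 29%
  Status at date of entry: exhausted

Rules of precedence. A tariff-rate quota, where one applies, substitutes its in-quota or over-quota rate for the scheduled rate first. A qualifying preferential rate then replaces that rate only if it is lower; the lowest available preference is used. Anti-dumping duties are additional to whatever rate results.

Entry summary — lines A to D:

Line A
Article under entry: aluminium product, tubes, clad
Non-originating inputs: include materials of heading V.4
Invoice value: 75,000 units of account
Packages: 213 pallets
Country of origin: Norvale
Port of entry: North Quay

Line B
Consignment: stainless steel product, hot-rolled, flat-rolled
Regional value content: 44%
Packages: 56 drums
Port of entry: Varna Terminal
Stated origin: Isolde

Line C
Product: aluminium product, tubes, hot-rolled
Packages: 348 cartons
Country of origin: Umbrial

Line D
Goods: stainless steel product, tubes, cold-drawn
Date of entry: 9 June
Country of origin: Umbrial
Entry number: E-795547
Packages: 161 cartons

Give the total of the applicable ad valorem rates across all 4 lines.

Line A: aluminium → V.4; tubes → V.4.1; clad → V.4.1.2. Scheduled 24%. Norvale agreement on V.4.1: CTH not met. → 24%.
Line B: stainless steel → V.2; flat-rolled → V.2.2; hot-rolled → V.2.2.2. Scheduled 13%. Isolde agreement on V.3: V.2.2.2 not covered. → 13%.
Line C: aluminium → V.4; tubes → V.4.1; hot-rolled → V.4.1.1. Scheduled 8%. anti-dumping (Umbrial, V.4.1.1): +26%; total 8% + 26% = 34%. → 34%.
Line D: stainless steel → V.2; tubes → V.2.3; cold-drawn → V.2.3.3. Scheduled 37%. No special measure applies. → 37%.
Sum: 24% + 13% + 34% + 37% = 108%.

108%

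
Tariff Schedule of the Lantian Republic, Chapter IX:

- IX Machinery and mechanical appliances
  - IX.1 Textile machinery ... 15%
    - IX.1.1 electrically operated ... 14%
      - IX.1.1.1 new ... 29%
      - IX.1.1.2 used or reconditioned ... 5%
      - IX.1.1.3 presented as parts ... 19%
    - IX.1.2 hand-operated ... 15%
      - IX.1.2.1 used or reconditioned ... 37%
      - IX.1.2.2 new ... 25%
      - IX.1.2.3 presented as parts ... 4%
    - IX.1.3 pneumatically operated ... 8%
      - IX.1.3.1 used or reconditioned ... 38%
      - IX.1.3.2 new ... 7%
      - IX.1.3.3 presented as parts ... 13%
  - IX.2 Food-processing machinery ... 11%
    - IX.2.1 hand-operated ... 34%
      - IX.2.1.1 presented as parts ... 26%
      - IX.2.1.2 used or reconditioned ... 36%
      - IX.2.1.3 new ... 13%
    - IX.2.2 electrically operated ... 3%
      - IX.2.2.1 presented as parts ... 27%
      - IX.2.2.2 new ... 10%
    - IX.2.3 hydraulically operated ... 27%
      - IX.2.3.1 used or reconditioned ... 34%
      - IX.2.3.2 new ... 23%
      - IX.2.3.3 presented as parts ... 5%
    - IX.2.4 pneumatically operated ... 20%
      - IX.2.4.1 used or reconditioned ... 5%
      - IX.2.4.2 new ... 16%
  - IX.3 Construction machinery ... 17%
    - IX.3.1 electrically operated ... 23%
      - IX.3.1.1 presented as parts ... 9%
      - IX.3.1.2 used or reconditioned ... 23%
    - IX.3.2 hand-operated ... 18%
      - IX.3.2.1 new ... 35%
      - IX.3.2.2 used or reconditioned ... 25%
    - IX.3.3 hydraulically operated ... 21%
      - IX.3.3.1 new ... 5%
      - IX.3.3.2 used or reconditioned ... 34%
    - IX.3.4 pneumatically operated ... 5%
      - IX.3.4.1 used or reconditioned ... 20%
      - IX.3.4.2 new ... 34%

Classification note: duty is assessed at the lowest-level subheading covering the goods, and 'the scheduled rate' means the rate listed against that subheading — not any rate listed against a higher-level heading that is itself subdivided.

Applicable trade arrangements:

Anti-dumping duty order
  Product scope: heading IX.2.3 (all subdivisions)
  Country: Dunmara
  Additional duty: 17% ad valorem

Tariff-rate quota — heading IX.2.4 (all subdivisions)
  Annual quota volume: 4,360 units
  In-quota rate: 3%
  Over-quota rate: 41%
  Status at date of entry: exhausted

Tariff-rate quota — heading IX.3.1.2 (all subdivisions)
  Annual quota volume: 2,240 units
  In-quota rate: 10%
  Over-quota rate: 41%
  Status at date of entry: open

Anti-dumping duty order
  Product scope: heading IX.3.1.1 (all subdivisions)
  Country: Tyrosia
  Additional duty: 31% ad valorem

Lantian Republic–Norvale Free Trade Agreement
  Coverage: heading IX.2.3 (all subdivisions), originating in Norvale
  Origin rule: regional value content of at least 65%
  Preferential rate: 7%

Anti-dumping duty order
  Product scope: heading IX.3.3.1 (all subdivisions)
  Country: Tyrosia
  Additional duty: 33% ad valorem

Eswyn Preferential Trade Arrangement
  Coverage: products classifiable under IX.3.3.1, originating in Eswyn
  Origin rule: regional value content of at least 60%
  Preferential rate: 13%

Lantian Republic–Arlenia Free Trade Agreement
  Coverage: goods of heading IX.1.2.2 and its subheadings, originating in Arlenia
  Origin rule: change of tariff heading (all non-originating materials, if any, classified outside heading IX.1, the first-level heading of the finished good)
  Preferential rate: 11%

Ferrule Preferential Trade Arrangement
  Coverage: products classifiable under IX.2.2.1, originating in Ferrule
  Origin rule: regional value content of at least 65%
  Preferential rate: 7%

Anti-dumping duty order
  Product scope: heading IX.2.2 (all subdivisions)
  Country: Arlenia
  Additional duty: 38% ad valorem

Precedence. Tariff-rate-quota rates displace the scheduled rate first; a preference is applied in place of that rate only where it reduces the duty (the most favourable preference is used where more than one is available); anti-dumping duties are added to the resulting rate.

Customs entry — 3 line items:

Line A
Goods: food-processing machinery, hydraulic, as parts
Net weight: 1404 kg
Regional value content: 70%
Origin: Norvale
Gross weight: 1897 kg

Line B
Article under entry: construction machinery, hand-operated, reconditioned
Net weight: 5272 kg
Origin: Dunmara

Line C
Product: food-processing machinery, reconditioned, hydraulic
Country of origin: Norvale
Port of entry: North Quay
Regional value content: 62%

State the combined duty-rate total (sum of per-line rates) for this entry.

Line A: food-processing → IX.2; hydraulic → IX.2.3; as parts → IX.2.3.3. Scheduled 5%. Norvale agreement on IX.2.3: RVC ≥ 65% → 7% available; preference 7% not lower than 5% → no reduction. → 5%.
Line B: construction → IX.3; hand-operated → IX.3.2; reconditioned → IX.3.2.2. Scheduled 25%. No special measure applies. → 25%.
Line C: food-processing → IX.2; hydraulic → IX.2.3; reconditioned → IX.2.3.1. Scheduled 34%. Norvale agreement on IX.2.3: RVC < 65%. → 34%.
Sum: 5% + 25% + 34% = 64%.

64%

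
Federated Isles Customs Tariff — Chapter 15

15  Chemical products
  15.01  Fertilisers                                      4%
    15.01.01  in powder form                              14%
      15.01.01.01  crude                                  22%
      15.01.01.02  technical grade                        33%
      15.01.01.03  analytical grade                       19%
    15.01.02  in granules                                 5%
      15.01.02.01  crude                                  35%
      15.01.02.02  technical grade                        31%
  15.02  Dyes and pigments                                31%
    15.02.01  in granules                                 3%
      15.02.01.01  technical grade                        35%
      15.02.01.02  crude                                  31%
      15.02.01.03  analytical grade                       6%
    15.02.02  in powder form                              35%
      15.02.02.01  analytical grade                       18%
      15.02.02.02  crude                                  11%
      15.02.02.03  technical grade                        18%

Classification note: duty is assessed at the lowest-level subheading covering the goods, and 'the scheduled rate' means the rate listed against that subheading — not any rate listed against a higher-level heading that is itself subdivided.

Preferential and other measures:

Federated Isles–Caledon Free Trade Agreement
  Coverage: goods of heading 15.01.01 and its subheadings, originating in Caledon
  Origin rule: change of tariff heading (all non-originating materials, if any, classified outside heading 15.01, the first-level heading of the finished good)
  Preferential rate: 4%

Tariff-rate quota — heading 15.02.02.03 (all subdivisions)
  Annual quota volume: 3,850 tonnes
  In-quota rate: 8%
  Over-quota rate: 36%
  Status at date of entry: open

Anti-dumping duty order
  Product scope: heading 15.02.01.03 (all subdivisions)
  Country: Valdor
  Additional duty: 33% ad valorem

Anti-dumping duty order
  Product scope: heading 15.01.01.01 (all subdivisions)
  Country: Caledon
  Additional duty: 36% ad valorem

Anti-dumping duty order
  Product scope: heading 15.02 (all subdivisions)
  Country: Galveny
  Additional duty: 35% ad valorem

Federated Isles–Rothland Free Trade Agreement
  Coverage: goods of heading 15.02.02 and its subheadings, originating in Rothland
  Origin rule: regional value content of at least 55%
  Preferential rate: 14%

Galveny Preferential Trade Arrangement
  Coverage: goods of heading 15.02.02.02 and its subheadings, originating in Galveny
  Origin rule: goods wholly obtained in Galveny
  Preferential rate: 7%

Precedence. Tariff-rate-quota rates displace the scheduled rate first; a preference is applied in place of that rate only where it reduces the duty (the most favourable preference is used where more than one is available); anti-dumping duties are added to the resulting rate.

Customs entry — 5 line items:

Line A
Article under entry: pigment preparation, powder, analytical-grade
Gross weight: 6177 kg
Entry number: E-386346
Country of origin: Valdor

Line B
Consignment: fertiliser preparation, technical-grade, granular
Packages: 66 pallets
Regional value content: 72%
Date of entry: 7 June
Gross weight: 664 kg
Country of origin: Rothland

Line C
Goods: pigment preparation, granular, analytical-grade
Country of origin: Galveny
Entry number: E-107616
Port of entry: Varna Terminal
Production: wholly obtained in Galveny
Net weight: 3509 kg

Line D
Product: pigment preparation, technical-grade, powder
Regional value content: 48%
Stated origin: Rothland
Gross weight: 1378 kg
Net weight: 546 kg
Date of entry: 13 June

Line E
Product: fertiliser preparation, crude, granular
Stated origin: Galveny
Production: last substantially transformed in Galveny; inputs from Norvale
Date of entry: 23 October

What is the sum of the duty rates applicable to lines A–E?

133%

Line A: pigment → 15.02; powder → 15.02.02; analytical-grade → 15.02.02.01. Scheduled 18%. No special measure applies. → 18%.
Line B: fertiliser → 15.01; granular → 15.01.02; technical-grade → 15.01.02.02. Scheduled 31%. Rothland agreement on 15.02.02: 15.01.02.02 not covered. → 31%.
Line C: pigment → 15.02; granular → 15.02.01; analytical-grade → 15.02.01.03. Scheduled 6%. Galveny agreement on 15.02.02.02: 15.02.01.03 not covered; anti-dumping (Galveny, 15.02): +35%; total 6% + 35% = 41%. → 41%.
Line D: pigment → 15.02; powder → 15.02.02; technical-grade → 15.02.02.03. Scheduled 18%. quota on 15.02.02.03 open → in-quota 8%; Rothland agreement on 15.02.02: RVC < 55%. → 8%.
Line E: fertiliser → 15.01; granular → 15.01.02; crude → 15.01.02.01. Scheduled 35%. Galveny agreement on 15.02.02.02: 15.01.02.01 not covered. → 35%.
Sum: 18% + 31% + 41% + 8% + 35% = 133%.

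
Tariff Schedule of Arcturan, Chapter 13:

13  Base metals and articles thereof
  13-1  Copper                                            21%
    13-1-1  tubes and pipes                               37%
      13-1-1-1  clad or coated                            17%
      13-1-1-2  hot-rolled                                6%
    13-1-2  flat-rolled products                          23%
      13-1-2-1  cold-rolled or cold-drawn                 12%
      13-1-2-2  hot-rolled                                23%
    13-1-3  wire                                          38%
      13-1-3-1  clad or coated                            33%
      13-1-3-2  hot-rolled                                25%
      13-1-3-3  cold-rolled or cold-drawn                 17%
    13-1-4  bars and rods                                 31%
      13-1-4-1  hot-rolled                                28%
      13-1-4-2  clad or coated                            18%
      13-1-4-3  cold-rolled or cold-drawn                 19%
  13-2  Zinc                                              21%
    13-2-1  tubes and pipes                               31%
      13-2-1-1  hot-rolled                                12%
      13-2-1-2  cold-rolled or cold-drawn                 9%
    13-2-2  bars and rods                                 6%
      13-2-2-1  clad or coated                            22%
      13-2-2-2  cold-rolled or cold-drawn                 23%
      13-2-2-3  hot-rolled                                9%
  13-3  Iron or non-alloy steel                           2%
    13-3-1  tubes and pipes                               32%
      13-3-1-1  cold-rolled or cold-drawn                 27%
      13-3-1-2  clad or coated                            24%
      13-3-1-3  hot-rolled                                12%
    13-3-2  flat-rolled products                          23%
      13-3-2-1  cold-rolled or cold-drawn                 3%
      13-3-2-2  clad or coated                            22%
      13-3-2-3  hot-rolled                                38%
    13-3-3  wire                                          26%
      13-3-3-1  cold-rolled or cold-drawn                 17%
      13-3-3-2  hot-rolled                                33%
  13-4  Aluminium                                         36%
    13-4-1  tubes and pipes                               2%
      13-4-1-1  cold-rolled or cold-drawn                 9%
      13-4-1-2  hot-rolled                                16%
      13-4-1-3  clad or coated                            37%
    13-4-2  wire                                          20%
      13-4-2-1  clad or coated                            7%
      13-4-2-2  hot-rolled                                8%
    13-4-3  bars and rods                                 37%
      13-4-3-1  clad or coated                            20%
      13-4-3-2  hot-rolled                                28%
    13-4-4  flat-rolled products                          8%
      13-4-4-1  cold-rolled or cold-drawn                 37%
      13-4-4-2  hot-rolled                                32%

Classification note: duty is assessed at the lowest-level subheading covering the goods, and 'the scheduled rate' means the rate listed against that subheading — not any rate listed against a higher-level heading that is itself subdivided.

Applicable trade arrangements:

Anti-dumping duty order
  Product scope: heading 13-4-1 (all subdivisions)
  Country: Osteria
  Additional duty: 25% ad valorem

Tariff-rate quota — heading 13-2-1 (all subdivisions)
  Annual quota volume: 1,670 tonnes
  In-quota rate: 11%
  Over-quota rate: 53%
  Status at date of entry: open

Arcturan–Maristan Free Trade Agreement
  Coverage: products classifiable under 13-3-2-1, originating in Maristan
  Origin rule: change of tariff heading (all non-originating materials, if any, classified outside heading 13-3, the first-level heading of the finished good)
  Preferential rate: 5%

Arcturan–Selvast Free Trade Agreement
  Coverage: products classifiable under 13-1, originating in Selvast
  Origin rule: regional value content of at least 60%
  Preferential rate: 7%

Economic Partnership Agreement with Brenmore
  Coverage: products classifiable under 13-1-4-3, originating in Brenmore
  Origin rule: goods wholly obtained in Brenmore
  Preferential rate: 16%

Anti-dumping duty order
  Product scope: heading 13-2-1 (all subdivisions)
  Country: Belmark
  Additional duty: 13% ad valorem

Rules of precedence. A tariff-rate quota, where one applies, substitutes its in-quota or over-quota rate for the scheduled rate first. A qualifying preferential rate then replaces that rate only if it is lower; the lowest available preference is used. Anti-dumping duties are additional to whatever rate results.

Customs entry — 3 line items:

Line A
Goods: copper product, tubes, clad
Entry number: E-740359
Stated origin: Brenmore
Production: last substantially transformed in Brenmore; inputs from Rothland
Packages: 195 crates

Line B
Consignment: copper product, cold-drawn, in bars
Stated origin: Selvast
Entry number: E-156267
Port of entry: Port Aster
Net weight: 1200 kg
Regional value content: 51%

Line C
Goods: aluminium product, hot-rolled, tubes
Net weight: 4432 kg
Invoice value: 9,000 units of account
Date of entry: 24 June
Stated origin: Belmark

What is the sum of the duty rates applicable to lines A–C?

52%

Line A: copper → 13-1; tubes → 13-1-1; clad → 13-1-1-1. Scheduled 17%. Brenmore agreement on 13-1-4-3: 13-1-1-1 not covered. → 17%.
Line B: copper → 13-1; in bars → 13-1-4; cold-drawn → 13-1-4-3. Scheduled 19%. Selvast agreement on 13-1: RVC < 60%. → 19%.
Line C: aluminium → 13-4; tubes → 13-4-1; hot-rolled → 13-4-1-2. Scheduled 16%. No special measure applies. → 16%.
Sum: 17% + 19% + 16% = 52%.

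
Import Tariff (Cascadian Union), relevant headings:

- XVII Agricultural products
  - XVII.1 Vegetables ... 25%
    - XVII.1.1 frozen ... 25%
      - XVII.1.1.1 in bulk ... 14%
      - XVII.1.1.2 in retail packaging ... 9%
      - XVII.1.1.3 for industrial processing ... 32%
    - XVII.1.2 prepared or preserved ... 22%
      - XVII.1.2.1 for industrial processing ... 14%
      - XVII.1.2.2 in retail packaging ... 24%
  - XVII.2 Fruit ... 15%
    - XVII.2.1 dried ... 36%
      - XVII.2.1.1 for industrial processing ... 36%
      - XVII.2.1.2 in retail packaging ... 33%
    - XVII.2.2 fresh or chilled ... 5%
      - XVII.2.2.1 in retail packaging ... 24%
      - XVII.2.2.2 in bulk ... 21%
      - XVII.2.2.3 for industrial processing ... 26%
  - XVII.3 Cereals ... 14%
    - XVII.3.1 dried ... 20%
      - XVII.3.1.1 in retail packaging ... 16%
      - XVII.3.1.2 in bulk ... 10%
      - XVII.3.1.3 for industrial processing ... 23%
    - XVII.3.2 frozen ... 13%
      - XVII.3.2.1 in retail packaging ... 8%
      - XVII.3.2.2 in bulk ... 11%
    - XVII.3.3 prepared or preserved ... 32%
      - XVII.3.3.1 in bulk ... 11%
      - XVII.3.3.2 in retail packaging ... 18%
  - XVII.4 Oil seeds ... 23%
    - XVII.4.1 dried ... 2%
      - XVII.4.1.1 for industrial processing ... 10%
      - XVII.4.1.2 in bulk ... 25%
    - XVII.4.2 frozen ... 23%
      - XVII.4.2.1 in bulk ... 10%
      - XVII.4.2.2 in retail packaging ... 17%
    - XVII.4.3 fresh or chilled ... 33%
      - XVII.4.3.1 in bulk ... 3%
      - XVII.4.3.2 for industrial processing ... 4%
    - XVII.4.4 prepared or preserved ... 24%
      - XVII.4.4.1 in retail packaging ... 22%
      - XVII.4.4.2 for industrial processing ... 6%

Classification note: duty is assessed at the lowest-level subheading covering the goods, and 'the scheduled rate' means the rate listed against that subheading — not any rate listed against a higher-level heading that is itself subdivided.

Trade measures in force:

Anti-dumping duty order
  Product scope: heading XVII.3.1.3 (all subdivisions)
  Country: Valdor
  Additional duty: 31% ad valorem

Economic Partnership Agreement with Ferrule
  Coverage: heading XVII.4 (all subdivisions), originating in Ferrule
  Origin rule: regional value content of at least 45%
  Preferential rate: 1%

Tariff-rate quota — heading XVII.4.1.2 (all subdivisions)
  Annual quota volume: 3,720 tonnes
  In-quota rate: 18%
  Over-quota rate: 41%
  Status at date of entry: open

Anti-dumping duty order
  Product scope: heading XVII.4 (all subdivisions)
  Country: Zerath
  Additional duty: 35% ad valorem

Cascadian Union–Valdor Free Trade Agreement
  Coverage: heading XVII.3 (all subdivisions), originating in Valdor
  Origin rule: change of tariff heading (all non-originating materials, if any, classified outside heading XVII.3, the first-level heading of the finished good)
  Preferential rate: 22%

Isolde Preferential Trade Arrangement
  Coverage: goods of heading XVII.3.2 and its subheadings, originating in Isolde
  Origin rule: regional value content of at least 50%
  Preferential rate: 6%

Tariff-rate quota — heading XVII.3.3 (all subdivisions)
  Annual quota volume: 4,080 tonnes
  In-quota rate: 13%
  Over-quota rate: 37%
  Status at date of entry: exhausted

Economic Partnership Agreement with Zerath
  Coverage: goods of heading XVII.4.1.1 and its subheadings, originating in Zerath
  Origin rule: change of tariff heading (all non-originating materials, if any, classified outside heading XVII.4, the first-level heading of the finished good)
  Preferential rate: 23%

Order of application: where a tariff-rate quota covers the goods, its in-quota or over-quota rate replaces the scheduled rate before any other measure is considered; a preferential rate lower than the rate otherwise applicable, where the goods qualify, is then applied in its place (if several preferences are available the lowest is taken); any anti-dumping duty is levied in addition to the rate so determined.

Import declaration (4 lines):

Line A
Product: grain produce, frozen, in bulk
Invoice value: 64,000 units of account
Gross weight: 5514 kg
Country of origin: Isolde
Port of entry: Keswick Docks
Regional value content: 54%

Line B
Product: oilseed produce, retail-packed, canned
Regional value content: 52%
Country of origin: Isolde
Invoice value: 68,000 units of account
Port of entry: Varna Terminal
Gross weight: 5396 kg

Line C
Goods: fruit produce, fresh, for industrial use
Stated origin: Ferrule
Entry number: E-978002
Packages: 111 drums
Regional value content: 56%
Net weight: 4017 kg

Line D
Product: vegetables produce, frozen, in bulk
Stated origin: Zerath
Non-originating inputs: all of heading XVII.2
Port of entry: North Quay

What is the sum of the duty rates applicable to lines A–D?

68%

Line A: grain → XVII.3; frozen → XVII.3.2; in bulk → XVII.3.2.2. Scheduled 11%. Isolde agreement on XVII.3.2: RVC ≥ 50% → 6% available; preferential 6%. → 6%.
Line B: oilseed → XVII.4; canned → XVII.4.4; retail-packed → XVII.4.4.1. Scheduled 22%. Isolde agreement on XVII.3.2: XVII.4.4.1 not covered. → 22%.
Line C: fruit → XVII.2; fresh → XVII.2.2; for industrial use → XVII.2.2.3. Scheduled 26%. Ferrule agreement on XVII.4: XVII.2.2.3 not covered. → 26%.
Line D: vegetables → XVII.1; frozen → XVII.1.1; in bulk → XVII.1.1.1. Scheduled 14%. Zerath agreement on XVII.4.1.1: XVII.1.1.1 not covered. → 14%.
Sum: 6% + 22% + 26% + 14% = 68%.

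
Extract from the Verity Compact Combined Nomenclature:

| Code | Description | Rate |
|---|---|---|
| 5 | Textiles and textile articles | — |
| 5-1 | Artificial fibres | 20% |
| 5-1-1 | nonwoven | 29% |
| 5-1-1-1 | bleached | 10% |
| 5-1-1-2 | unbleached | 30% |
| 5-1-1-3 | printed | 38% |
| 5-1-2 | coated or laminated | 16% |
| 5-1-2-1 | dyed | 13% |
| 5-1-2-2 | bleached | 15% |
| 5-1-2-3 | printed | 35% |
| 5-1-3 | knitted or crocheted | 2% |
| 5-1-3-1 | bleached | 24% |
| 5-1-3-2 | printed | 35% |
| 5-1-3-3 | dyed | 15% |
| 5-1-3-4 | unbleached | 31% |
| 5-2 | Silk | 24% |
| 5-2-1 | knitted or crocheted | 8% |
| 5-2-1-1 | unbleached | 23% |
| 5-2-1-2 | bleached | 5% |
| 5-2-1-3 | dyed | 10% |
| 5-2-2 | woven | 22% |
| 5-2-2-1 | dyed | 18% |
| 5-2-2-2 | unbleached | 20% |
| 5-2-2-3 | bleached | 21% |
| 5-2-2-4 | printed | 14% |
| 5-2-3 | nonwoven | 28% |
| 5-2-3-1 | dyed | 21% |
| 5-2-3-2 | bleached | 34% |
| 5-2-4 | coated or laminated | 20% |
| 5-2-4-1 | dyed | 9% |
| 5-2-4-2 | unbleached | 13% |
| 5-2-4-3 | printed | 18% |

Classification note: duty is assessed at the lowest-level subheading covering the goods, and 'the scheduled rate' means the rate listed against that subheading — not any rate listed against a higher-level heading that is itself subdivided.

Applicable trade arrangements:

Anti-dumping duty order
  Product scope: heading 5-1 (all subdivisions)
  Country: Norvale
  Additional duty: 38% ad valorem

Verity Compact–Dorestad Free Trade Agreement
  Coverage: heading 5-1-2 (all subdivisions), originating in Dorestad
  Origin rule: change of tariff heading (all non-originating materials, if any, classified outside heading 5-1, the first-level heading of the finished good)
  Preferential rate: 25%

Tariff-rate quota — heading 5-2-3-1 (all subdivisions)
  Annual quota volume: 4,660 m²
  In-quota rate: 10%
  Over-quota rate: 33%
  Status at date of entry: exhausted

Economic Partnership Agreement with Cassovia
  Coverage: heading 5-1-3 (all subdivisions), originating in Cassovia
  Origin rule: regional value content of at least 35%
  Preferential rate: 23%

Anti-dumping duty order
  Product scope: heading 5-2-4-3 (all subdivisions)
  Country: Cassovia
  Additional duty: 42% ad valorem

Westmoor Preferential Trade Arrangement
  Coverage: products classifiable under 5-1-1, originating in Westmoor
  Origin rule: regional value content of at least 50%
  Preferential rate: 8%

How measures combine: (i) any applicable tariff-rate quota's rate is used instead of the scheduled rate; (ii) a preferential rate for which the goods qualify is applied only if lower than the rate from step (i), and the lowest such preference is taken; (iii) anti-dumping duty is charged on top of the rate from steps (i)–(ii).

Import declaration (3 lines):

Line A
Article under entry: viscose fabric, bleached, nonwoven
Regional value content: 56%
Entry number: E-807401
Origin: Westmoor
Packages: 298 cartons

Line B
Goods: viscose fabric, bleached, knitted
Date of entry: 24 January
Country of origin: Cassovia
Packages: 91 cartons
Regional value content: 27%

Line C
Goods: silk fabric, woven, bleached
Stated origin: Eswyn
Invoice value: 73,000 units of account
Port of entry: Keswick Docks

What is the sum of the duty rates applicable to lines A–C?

Line A: viscose → 5-1; nonwoven → 5-1-1; bleached → 5-1-1-1. Scheduled 10%. Westmoor agreement on 5-1-1: RVC ≥ 50% → 8% available; preferential 8%. → 8%.
Line B: viscose → 5-1; knitted → 5-1-3; bleached → 5-1-3-1. Scheduled 24%. Cassovia agreement on 5-1-3: RVC < 35%. → 24%.
Line C: silk → 5-2; woven → 5-2-2; bleached → 5-2-2-3. Scheduled 21%. No special measure applies. → 21%.
Sum: 8% + 24% + 21% = 53%.

53%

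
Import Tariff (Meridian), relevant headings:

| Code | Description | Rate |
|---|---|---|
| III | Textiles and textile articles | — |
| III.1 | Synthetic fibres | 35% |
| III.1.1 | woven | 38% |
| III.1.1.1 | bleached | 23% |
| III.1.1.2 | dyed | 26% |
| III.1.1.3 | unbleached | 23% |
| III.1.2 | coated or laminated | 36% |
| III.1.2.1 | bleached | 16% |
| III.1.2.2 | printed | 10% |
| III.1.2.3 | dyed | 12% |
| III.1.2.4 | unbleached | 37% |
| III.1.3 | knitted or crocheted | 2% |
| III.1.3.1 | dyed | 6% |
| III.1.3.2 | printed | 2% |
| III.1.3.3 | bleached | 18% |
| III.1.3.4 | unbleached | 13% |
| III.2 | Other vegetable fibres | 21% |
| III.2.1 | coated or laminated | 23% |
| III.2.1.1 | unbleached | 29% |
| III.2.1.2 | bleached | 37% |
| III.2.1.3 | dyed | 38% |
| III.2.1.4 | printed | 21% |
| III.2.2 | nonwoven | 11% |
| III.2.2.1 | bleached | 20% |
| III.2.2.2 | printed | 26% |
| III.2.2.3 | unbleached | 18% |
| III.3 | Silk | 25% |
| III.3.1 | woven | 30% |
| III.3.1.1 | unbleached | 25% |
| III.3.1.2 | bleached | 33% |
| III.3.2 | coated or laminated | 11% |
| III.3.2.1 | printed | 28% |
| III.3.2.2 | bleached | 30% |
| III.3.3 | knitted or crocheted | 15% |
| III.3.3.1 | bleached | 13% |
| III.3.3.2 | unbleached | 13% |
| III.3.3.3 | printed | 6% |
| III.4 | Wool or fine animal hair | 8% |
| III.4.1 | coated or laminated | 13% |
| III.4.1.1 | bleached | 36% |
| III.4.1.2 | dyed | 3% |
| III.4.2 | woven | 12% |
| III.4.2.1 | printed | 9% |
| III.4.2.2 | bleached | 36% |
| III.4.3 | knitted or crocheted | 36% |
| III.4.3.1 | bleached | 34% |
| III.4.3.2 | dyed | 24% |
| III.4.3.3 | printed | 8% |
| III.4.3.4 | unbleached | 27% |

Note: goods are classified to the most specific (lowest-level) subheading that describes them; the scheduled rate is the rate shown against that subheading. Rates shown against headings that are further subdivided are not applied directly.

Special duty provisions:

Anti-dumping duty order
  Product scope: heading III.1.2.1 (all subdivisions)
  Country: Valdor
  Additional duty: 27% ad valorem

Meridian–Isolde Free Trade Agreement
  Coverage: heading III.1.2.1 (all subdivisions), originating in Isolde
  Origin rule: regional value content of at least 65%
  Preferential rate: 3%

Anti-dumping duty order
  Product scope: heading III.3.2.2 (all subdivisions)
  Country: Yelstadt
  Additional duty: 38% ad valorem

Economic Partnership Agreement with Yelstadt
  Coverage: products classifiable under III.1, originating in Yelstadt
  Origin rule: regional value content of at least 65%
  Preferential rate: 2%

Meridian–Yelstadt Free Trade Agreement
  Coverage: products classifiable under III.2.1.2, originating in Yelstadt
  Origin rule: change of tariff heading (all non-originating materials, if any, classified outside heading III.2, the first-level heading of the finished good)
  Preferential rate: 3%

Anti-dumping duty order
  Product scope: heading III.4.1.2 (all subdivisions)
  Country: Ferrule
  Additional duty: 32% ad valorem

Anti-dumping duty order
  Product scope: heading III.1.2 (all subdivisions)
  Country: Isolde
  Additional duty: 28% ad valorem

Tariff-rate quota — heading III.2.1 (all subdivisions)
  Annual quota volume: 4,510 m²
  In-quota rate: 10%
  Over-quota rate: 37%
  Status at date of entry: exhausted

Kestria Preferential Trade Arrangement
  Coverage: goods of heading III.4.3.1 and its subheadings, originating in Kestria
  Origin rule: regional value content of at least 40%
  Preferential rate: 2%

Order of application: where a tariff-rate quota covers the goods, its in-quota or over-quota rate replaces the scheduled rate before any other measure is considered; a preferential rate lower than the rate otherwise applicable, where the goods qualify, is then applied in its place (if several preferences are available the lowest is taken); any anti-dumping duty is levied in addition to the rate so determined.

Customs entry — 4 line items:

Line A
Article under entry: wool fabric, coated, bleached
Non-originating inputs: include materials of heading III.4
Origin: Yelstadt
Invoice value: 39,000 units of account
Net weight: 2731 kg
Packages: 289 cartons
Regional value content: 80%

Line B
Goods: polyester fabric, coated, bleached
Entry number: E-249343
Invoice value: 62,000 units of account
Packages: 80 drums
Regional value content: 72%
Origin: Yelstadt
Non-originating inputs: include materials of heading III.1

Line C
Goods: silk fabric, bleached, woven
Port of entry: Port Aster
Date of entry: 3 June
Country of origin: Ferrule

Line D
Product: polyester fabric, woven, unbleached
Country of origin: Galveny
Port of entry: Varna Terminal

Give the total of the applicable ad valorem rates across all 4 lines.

94%

Line A: wool → III.4; coated → III.4.1; bleached → III.4.1.1. Scheduled 36%. Yelstadt agreement on III.1: III.4.1.1 not covered; Yelstadt agreement on III.2.1.2: III.4.1.1 not covered. → 36%.
Line B: polyester → III.1; coated → III.1.2; bleached → III.1.2.1. Scheduled 16%. Yelstadt agreement on III.1: RVC ≥ 65% → 2% available; Yelstadt agreement on III.2.1.2: III.1.2.1 not covered; preferential 2%. → 2%.
Line C: silk → III.3; woven → III.3.1; bleached → III.3.1.2. Scheduled 33%. No special measure applies. → 33%.
Line D: polyester → III.1; woven → III.1.1; unbleached → III.1.1.3. Scheduled 23%. No special measure applies. → 23%.
Sum: 36% + 2% + 33% + 23% = 94%.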